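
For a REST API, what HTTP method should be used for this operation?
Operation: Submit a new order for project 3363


GET = read, POST = create, PUT = update/replace, DELETE = remove
This operation is a create.
POST


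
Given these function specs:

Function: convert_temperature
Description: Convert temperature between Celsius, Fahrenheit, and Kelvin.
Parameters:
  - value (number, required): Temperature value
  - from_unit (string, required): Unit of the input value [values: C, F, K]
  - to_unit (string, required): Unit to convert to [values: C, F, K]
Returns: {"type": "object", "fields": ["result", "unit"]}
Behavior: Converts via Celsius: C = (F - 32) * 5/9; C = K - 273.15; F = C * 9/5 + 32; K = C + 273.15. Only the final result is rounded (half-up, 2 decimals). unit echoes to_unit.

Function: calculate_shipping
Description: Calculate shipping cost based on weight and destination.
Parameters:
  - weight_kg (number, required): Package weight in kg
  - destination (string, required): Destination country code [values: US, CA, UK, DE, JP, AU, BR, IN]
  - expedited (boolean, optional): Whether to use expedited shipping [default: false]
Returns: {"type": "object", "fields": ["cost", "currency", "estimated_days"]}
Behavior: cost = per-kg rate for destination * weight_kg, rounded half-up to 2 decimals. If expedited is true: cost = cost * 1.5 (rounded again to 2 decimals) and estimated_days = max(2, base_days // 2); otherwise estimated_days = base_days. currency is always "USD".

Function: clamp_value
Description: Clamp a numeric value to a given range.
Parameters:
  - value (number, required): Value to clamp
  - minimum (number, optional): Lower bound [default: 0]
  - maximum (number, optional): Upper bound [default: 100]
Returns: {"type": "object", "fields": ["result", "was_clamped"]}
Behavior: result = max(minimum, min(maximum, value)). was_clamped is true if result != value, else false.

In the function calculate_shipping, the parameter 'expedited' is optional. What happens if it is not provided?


The calculate_shipping spec declares:
  - expedited (boolean, optional): Whether to use expedited shipping [default: false]
It defaults to false


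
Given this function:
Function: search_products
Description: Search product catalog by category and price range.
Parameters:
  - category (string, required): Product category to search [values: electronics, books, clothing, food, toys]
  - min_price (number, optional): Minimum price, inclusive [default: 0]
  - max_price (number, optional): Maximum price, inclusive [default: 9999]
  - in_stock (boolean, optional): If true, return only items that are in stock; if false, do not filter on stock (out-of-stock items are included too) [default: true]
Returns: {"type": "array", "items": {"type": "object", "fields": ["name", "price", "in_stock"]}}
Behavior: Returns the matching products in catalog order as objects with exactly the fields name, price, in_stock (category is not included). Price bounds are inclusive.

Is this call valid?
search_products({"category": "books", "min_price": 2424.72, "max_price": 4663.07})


Checking all required parameters present and types match... All valid.
Valid


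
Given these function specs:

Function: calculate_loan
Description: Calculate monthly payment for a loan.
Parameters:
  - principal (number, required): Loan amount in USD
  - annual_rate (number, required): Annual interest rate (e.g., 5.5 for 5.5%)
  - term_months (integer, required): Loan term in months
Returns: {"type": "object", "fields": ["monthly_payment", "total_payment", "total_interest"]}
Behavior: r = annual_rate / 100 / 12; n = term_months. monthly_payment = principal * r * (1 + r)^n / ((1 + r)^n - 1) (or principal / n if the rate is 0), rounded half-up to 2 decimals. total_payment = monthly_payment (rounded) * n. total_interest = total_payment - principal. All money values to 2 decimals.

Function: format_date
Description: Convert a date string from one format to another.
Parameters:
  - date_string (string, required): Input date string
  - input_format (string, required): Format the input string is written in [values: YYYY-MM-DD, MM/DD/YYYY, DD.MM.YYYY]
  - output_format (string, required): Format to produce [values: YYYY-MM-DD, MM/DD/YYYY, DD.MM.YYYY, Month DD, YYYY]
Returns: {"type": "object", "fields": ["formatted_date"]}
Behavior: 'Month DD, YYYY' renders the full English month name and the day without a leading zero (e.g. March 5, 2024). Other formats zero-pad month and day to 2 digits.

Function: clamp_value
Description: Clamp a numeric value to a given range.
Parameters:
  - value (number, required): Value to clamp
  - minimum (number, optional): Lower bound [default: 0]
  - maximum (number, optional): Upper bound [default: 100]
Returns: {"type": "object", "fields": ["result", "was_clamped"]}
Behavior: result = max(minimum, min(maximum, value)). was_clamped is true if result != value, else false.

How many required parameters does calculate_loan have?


Parameters of calculate_loan: principal (required), annual_rate (required), term_months (required)
Required count:
3


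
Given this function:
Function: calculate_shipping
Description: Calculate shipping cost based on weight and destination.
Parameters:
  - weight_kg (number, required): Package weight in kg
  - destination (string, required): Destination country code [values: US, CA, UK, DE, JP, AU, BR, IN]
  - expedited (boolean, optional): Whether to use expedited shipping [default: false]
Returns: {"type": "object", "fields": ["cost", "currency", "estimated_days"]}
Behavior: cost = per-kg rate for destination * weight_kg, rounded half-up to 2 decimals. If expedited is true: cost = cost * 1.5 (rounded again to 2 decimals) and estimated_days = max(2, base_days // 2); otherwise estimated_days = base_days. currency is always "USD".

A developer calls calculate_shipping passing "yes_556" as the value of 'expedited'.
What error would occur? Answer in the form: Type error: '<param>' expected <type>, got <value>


Spec: 'expedited' is declared as boolean; "yes_556" is a string.
Type error: 'expedited' expected boolean, got "yes_556"


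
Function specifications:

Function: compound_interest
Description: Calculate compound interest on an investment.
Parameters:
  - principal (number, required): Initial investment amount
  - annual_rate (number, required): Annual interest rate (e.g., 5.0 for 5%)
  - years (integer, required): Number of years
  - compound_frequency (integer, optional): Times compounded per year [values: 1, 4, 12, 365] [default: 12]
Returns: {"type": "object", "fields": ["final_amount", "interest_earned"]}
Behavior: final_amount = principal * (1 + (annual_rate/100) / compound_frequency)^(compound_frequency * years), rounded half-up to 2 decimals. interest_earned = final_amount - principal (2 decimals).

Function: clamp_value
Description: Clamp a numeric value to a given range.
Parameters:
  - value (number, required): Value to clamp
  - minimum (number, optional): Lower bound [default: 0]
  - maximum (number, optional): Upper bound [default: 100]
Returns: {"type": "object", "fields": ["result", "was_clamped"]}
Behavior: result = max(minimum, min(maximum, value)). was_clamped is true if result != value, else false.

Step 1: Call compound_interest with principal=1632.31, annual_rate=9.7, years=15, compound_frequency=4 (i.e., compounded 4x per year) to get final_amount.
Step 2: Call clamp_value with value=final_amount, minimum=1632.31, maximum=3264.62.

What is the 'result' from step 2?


Step 1: compound_interest
  rate per period = 9.7/100/4 = 0.02425 (keep full precision); periods = 4 * 15 = 60
  (1 + 0.02425)^60 = 4.21073934
  final_amount = 1632.31 * 4.21073934 = 6873.231927 -> 6873.23
  interest_earned = 6873.23 - 1632.31 = 5240.92
  -> final_amount = 6873.23
Step 2: clamp_value(value=6873.23, minimum=1632.31, maximum=3264.62)
  result = max(1632.31, min(3264.62, 6873.23)) = max(1632.31, 3264.62) = 3264.62
  was_clamped = (3264.62 != 6873.23) = true
  -> result = 3264.62
3264.62


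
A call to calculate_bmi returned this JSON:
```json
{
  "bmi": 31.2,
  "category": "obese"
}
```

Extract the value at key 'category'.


obese


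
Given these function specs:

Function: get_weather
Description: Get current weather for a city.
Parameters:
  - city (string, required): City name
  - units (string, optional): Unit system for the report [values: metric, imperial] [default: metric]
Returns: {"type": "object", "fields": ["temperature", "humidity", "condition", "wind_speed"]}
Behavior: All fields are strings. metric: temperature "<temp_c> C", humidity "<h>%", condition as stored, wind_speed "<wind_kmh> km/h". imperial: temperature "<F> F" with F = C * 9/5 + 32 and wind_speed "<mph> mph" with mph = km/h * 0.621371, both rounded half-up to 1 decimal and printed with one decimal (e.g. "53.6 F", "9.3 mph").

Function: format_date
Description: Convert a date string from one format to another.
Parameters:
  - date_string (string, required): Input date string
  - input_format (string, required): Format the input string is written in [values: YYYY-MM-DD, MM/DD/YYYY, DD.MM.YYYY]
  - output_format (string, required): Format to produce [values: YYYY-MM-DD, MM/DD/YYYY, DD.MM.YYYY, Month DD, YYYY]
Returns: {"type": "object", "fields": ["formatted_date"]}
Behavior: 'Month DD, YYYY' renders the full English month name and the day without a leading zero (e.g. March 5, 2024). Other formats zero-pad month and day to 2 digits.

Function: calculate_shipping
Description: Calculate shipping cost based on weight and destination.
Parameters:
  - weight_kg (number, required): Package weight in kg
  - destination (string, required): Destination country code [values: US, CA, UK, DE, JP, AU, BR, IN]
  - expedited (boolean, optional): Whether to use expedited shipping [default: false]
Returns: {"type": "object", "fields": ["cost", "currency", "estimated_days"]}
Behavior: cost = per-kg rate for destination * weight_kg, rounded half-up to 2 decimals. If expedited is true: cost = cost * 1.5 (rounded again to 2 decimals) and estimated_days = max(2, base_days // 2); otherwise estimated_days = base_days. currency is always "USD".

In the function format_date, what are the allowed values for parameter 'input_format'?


The format_date spec declares:
  - input_format (string, required): Format the input string is written in [values: YYYY-MM-DD, MM/DD/YYYY, DD.MM.YYYY]
Allowed values:
YYYY-MM-DD, MM/DD/YYYY, DD.MM.YYYY


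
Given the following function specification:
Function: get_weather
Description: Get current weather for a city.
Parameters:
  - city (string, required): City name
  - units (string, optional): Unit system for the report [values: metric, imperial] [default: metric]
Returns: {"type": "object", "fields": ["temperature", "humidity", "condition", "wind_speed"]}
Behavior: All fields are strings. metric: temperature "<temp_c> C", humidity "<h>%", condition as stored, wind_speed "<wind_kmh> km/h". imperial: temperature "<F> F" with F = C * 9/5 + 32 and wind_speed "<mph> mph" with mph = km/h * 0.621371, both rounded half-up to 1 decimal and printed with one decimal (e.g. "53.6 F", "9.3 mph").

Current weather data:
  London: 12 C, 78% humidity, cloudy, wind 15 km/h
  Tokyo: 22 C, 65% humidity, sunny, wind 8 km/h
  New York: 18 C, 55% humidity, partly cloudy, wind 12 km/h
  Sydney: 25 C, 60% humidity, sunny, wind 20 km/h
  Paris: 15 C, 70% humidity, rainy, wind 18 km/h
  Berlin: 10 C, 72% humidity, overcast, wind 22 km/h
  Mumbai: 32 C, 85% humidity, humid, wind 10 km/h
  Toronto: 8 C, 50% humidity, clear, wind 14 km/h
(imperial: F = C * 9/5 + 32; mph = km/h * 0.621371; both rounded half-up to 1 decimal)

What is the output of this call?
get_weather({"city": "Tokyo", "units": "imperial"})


Tokyo record: 22 C, 65%, sunny, 8 km/h
imperial: temperature = 22 * 9/5 + 32 = 71.6 -> 71.6 F
imperial: wind_speed = 8 * 0.621371 = 4.970968 -> 5.0 mph
Output:
{"temperature": "71.6 F", "humidity": "65%", "condition": "sunny", "wind_speed": "5.0 mph"}


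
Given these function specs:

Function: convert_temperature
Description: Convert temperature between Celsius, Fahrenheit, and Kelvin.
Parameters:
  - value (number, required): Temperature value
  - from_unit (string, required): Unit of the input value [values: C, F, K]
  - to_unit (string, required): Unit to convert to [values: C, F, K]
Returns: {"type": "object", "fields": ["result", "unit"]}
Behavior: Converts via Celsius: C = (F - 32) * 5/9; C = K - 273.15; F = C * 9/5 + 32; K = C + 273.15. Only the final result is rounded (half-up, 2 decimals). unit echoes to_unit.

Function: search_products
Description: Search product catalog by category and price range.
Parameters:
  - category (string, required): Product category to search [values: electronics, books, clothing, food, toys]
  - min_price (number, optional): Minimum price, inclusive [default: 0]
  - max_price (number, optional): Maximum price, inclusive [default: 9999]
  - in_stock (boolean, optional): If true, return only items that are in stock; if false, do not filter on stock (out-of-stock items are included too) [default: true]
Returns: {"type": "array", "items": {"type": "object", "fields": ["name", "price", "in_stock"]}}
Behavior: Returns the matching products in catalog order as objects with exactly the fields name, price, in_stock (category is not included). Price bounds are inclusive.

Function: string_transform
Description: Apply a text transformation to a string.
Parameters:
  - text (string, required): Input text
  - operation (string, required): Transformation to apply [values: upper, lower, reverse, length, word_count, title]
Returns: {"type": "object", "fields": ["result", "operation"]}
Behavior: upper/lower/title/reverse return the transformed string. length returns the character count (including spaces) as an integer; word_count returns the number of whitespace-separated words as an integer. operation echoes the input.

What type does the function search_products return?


The search_products spec declares Returns: {"type": "array", "items": {"type": "object", "fields": ["name", "price", "in_stock"]}}
Type:
array


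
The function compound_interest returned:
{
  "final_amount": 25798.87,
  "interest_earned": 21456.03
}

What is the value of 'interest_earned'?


21456.03


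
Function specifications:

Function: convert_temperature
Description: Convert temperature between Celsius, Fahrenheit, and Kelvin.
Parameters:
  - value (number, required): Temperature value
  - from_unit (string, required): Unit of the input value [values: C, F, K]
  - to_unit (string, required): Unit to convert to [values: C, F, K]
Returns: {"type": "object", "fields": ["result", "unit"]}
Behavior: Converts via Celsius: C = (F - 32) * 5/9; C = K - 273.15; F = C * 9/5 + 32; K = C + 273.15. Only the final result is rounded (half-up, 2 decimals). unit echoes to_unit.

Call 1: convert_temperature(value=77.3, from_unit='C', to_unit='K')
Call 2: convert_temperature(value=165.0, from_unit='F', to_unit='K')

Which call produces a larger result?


Call 1:
  Input already in C: 77.3
  To K: 77.3 + 273.15 = 350.45
  Round to 2 decimals: 350.45
  -> 350.45 K
Call 2:
  To C: (165 - 32) * 5/9 = 73.888889
  To K: 73.888889 + 273.15 = 347.038889
  Round to 2 decimals: 347.04
  -> 347.04 K
Call 1 (350.45 K)


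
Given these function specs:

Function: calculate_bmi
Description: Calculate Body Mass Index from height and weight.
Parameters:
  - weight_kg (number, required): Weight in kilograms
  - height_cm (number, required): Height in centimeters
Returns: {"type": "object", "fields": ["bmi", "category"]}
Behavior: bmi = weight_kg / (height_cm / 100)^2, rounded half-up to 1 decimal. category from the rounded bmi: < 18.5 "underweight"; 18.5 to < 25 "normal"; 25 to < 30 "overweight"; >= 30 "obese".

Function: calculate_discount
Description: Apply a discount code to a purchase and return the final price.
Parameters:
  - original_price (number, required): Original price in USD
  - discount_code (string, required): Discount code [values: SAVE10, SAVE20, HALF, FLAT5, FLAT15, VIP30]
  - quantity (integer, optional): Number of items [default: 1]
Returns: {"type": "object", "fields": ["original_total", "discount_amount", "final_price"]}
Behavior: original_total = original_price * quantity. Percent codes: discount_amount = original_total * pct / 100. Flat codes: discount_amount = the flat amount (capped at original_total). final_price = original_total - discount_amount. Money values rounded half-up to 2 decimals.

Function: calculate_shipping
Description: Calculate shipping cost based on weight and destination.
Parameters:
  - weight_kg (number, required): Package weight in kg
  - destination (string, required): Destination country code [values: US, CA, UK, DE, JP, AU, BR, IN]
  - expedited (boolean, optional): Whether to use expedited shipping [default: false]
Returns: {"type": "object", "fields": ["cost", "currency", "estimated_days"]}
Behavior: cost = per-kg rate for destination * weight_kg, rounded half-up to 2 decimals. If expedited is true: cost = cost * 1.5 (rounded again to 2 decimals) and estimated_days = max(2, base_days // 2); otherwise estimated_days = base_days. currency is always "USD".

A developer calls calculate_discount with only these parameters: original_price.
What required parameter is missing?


Required parameters: original_price, discount_code
Provided: original_price
Missing: discount_code
discount_code


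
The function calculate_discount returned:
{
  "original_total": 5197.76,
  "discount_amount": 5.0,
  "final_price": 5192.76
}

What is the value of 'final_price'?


5192.76


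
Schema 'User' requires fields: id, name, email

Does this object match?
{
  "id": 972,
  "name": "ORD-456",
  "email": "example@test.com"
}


Checking required fields... All present.
Valid - all required fields present


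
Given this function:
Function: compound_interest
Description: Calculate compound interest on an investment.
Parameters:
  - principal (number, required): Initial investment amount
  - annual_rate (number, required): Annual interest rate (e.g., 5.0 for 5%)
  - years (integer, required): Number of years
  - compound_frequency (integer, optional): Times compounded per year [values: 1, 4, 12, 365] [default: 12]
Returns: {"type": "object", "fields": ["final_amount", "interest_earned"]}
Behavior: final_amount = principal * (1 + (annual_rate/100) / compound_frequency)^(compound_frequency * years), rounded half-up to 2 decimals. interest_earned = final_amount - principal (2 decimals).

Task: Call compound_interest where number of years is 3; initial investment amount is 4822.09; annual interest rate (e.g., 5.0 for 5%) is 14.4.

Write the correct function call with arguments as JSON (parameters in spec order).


Mapping each described value to its parameter name:
  'Number of years' -> years = 3
  'Initial investment amount' -> principal = 4822.09
  'Annual interest rate (e.g., 5.0 for 5%)' -> annual_rate = 14.4
compound_interest({"principal": 4822.09, "annual_rate": 14.4, "years": 3})


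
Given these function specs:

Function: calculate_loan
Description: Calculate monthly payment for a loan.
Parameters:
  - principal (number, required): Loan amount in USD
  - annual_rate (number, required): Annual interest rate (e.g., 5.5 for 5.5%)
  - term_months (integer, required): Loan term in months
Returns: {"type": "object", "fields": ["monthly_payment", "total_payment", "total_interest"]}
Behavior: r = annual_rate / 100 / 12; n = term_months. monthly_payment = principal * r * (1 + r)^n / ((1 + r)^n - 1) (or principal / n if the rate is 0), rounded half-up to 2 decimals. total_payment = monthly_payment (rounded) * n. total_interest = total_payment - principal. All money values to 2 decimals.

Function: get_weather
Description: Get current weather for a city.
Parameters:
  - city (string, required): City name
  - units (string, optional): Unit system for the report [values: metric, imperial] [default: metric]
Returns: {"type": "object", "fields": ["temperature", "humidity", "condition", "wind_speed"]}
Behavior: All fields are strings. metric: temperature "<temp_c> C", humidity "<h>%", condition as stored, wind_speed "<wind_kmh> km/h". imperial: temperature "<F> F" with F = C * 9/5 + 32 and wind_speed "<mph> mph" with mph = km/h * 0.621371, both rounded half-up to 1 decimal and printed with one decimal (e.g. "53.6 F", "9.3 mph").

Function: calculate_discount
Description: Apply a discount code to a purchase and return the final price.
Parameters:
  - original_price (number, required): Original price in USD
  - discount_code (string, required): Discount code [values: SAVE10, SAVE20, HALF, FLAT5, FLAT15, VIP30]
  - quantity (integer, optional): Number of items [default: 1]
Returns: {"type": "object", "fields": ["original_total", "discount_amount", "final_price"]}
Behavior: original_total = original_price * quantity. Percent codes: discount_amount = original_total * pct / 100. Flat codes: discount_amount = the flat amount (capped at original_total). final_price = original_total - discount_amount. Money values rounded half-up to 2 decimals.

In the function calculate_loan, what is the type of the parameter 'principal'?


The calculate_loan spec declares:
  - principal (number, required): Loan amount in USD
Type:
number


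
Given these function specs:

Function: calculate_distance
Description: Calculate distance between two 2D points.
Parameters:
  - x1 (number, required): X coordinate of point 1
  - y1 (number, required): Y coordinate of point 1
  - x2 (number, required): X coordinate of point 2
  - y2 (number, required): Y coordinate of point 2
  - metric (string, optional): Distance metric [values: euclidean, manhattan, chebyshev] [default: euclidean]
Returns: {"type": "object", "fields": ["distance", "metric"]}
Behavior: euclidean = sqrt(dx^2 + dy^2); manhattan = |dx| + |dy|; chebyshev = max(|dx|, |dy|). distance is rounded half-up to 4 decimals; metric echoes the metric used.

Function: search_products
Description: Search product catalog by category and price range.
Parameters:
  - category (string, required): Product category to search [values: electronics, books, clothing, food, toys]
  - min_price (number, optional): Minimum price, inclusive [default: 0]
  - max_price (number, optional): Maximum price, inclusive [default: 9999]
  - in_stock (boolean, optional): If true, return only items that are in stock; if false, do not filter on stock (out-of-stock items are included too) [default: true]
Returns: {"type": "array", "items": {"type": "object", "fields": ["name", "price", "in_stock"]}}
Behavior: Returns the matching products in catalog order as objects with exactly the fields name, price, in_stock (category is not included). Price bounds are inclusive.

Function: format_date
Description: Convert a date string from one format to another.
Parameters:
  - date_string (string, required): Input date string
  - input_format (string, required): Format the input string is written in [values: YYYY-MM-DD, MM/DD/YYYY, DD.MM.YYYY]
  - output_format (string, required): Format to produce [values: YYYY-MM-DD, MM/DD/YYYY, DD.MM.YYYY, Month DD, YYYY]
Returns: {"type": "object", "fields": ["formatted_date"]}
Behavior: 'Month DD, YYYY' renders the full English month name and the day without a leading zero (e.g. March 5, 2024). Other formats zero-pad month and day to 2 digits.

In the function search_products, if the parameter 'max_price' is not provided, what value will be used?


The search_products spec declares:
  - max_price (number, optional): Maximum price, inclusive [default: 9999]
Default:
9999


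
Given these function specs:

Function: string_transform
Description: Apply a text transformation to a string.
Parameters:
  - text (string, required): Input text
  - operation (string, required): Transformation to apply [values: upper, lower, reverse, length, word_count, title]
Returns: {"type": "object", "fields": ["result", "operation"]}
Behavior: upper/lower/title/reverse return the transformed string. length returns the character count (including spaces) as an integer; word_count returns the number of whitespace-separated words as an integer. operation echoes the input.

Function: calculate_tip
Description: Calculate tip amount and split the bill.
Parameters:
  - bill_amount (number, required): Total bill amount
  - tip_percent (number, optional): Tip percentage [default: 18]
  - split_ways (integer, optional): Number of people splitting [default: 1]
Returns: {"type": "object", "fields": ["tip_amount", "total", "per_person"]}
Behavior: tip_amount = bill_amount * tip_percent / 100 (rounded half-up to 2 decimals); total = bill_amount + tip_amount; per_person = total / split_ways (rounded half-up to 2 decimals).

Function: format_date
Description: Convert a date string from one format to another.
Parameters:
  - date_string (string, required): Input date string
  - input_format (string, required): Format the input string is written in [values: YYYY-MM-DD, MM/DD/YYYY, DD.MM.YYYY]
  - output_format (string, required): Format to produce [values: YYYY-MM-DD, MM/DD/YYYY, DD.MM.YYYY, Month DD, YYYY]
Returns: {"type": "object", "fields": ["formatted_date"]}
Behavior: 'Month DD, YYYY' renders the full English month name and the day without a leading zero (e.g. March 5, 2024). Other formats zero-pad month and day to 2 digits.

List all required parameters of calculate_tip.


Parameters of calculate_tip and their required/optional flag:
  bill_amount: required
  tip_percent: optional
  split_ways: optional
bill_amount


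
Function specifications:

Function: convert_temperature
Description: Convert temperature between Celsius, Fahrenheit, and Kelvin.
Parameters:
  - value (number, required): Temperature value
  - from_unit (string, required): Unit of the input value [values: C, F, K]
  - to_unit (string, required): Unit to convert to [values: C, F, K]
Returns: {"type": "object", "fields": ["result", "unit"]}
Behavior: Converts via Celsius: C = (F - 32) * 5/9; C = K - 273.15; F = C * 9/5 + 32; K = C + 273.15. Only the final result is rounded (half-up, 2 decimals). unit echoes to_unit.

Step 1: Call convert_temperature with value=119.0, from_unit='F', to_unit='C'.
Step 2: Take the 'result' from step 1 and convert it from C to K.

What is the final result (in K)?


Step 1: convert_temperature(value=119.0, from_unit=F, to_unit=C)
  To C: (119 - 32) * 5/9 = 48.333333
  Target is C: 48.333333
  Round to 2 decimals: 48.33
  -> result = 48.33 C
Step 2: convert_temperature(value=48.33, from_unit=C, to_unit=K)
  Input already in C: 48.33
  To K: 48.33 + 273.15 = 321.48
  Round to 2 decimals: 321.48
  -> result = 321.48 K
321.48 K


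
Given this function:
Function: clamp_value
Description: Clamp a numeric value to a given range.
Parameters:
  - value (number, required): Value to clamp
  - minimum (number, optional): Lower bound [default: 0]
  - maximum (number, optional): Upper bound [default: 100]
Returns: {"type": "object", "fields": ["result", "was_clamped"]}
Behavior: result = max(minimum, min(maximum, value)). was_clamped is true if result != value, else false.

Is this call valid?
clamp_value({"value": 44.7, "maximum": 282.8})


Checking all required parameters present and types match... All valid.
Valid


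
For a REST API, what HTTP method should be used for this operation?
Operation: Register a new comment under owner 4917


GET = read, POST = create, PUT = update/replace, DELETE = remove
This operation is a create.
POST


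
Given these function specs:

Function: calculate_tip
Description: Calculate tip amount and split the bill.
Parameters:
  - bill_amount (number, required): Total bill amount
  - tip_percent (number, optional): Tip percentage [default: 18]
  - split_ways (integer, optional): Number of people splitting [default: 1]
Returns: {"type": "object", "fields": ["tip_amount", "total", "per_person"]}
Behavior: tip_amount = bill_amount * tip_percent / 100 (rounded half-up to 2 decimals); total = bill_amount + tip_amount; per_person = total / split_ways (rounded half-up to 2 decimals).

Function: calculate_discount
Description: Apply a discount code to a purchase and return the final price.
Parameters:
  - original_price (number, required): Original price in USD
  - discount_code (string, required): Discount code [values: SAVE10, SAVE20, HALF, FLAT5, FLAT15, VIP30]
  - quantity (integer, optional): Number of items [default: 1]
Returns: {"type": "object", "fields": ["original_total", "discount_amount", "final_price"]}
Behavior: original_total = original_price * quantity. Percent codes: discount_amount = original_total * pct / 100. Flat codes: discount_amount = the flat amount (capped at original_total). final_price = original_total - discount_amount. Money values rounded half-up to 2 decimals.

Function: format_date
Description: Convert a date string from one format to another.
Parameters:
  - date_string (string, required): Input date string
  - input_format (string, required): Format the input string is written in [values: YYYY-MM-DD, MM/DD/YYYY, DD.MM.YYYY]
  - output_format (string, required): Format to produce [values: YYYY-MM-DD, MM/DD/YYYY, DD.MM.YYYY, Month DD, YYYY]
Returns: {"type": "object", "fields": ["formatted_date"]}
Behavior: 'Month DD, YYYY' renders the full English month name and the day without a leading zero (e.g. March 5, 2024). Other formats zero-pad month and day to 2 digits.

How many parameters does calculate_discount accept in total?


Parameters of calculate_discount: original_price (required), discount_code (required), quantity (optional)
Total:
3


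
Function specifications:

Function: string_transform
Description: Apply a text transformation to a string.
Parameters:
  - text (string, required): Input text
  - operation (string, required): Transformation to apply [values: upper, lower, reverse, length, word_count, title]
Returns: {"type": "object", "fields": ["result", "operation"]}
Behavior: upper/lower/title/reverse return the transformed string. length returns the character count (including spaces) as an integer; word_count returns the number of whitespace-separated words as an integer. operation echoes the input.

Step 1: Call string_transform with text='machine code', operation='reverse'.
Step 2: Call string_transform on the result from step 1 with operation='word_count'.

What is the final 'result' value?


Step 1: string_transform(text='machine code', operation='reverse')
  -> result = 'edoc enihcam'
Step 2: string_transform(text='edoc enihcam', operation='word_count')
  words: edoc, enihcam -> 2
  -> result = 2
2


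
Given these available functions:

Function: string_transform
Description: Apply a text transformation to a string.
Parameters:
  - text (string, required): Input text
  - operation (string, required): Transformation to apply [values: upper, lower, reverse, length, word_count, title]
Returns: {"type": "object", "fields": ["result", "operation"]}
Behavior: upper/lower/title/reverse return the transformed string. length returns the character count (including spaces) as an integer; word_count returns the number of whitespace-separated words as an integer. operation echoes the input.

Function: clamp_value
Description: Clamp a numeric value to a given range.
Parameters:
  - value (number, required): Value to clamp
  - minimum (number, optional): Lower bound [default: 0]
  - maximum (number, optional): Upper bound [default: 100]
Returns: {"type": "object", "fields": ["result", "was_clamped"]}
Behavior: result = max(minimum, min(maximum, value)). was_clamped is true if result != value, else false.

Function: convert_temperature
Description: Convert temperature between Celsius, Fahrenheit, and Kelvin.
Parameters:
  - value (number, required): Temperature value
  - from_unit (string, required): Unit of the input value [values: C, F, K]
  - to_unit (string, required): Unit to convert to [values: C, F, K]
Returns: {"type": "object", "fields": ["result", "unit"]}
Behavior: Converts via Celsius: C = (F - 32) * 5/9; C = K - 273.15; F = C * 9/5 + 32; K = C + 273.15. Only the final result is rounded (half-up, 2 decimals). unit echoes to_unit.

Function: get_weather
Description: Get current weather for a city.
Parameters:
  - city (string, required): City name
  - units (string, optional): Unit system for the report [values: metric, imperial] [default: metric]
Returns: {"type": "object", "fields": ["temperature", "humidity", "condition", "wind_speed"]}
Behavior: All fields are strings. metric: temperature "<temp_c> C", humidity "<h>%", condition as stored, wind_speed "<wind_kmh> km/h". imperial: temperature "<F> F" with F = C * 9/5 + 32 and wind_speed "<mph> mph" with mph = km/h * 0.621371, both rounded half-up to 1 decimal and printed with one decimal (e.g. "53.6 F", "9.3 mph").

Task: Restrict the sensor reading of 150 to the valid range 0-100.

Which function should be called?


The task needs a function whose description is: Clamp a numeric value to a given range.
clamp_value


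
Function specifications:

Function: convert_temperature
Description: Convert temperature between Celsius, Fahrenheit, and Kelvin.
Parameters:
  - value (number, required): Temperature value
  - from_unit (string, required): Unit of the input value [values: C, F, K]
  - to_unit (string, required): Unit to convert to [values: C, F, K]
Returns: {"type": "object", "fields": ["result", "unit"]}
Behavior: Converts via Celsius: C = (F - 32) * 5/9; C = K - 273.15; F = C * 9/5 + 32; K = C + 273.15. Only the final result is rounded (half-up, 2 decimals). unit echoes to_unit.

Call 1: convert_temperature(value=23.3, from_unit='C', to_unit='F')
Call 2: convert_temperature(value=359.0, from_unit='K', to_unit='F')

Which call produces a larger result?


Call 1:
  Input already in C: 23.3
  To F: 23.3 * 9/5 + 32 = 73.94
  Round to 2 decimals: 73.94
  -> 73.94 F
Call 2:
  To C: 359 - 273.15 = 85.85
  To F: 85.85 * 9/5 + 32 = 186.53
  Round to 2 decimals: 186.53
  -> 186.53 F
Call 2 (186.53 F)


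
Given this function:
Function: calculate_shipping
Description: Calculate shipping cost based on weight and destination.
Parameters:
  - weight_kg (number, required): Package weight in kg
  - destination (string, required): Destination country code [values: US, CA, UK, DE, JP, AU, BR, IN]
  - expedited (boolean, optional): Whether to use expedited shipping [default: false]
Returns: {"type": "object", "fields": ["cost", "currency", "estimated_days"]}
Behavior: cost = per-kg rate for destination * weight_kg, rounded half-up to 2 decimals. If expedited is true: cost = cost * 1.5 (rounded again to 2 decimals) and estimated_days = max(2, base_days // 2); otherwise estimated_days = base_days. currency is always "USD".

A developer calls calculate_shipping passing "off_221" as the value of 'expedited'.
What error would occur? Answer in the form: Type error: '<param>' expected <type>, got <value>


Spec: 'expedited' is declared as boolean; "off_221" is a string.
Type error: 'expedited' expected boolean, got "off_221"


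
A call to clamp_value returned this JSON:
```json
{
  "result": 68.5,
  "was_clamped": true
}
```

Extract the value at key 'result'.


68.5


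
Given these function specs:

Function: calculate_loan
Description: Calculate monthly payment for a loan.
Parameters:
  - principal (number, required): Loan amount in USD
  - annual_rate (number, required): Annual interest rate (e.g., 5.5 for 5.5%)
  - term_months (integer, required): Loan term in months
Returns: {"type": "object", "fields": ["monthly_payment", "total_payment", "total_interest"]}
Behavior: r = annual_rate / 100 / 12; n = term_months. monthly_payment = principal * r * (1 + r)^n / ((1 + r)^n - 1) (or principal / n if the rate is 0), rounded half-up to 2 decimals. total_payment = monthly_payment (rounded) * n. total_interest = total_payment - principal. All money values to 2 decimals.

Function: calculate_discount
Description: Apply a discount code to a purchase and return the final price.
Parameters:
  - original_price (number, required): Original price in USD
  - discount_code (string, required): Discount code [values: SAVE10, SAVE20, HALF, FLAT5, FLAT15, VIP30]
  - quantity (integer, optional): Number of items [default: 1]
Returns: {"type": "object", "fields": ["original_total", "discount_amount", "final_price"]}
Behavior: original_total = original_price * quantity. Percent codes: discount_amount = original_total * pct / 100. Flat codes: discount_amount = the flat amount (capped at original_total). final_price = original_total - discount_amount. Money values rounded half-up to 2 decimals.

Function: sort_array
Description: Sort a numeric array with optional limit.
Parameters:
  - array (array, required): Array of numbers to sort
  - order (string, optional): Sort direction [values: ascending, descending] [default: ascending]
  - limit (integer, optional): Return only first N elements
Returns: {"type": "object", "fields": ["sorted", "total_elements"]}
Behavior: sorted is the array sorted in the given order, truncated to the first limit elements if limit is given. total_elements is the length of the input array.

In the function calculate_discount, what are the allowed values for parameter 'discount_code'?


The calculate_discount spec declares:
  - discount_code (string, required): Discount code [values: SAVE10, SAVE20, HALF, FLAT5, FLAT15, VIP30]
Allowed values:
SAVE10, SAVE20, HALF, FLAT5, FLAT15, VIP30


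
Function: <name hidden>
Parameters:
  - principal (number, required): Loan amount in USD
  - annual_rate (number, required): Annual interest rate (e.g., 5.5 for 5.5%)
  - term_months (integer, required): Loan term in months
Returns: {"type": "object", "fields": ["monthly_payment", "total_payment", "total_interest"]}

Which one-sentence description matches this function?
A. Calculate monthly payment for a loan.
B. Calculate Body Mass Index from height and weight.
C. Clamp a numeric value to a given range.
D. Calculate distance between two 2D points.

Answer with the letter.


Parameters principal, annual_rate, term_months and return ["monthly_payment", "total_payment", "total_interest"] fit: Calculate monthly payment for a loan.
A


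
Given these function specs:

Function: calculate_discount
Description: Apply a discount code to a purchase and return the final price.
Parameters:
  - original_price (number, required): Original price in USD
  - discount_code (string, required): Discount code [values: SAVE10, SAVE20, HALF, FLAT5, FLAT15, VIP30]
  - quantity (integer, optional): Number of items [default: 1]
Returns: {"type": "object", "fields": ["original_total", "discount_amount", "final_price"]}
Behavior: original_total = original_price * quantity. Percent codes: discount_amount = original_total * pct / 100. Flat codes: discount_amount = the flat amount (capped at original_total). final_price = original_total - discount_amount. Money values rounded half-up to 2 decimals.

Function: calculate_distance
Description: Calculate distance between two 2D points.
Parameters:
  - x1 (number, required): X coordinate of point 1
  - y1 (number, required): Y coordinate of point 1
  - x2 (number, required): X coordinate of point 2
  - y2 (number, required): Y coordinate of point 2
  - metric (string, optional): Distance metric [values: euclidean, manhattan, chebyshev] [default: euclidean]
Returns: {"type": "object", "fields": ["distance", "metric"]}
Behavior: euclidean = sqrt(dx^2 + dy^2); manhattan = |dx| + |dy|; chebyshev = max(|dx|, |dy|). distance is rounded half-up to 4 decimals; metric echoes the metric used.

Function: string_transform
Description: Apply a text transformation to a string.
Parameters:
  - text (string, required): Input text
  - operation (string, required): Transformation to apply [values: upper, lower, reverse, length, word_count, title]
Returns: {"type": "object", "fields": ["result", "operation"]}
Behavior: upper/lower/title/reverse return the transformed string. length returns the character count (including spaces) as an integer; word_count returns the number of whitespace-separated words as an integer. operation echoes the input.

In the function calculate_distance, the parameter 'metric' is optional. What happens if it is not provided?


The calculate_distance spec declares:
  - metric (string, optional): Distance metric [values: euclidean, manhattan, chebyshev] [default: euclidean]
It defaults to euclidean


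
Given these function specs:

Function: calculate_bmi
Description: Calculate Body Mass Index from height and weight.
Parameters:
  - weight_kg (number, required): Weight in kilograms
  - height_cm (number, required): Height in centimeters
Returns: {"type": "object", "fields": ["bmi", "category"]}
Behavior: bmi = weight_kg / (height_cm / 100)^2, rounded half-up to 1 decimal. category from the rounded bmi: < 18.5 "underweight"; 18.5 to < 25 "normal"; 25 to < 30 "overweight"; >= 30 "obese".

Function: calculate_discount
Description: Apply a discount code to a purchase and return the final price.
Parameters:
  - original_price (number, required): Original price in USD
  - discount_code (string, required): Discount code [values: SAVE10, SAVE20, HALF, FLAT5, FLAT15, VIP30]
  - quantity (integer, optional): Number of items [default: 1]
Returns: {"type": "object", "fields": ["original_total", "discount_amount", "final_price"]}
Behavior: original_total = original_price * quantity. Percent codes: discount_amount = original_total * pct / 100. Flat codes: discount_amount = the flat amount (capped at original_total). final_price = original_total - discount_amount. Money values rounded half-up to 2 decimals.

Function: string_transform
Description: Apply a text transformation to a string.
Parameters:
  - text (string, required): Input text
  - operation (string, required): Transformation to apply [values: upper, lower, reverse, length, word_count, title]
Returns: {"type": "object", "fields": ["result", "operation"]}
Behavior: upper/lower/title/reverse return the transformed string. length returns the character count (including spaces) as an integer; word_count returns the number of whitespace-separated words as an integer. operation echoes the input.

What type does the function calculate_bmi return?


The calculate_bmi spec declares Returns: {"type": "object", "fields": ["bmi", "category"]}
Type:
object
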